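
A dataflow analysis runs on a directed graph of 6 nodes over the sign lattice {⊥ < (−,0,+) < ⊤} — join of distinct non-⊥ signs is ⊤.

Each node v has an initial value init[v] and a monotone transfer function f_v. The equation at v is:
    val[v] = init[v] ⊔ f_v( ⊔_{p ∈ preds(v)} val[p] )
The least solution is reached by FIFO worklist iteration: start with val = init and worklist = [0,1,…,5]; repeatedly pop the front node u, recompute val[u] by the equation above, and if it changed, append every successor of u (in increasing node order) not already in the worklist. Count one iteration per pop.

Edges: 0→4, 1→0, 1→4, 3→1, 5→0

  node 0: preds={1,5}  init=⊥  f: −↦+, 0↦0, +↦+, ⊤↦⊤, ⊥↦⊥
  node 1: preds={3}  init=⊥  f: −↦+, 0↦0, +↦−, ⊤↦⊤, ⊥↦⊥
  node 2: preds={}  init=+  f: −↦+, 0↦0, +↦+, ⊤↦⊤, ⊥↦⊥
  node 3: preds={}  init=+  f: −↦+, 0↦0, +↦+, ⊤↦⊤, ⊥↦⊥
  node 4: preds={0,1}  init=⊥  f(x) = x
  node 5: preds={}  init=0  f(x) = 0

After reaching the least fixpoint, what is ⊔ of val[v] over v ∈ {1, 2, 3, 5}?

⊤

Iteration log — 8 steps:
  step 1. node 0  ⊔preds=0  new=0  old=⊥  +wl: 
  step 2. node 1  ⊔preds=+  new=−  old=⊥  +wl: 0
  step 3. node 2  ⊔preds=⊥  new=+  stable
  step 4. node 3  ⊔preds=⊥  new=+  stable
  step 5. node 4  ⊔preds=⊤  new=⊤  old=⊥  +wl: 
  step 6. node 5  ⊔preds=⊥  new=0  stable
  step 7. node 0  ⊔preds=⊤  new=⊤  old=0  +wl: 4
  step 8. node 4  ⊔preds=⊤  new=⊤  stable

Least fixpoint reached:
  node 0: ⊤
  node 1: −
  node 2: +
  node 3: +
  node 4: ⊤
  node 5: 0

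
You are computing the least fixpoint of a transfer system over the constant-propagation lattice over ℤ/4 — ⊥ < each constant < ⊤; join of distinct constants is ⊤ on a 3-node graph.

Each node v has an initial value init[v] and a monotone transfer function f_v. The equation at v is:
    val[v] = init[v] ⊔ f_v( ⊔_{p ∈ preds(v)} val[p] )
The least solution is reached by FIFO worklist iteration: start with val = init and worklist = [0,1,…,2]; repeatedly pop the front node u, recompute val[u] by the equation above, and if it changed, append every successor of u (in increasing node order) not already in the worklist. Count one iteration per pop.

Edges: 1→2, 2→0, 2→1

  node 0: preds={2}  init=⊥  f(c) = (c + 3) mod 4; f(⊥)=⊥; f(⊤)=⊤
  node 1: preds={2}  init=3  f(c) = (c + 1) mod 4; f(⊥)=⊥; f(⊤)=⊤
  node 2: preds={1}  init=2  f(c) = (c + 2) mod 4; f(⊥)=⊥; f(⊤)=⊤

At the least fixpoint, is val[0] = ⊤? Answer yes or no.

yes

Trace (6 dequeues):
  [1] u=0 | in 2 | out 1 | prev ⊥ | push {}
  [2] u=1 | in 2 | out 3 | ==
  [3] u=2 | in 3 | out ⊤ | prev 2 | push {0,1}
  [4] u=0 | in ⊤ | out ⊤ | prev 1 | push {}
  [5] u=1 | in ⊤ | out ⊤ | prev 3 | push {2}
  [6] u=2 | in ⊤ | out ⊤ | ==

Converged values:
  [0] ⊤
  [1] ⊤
  [2] ⊤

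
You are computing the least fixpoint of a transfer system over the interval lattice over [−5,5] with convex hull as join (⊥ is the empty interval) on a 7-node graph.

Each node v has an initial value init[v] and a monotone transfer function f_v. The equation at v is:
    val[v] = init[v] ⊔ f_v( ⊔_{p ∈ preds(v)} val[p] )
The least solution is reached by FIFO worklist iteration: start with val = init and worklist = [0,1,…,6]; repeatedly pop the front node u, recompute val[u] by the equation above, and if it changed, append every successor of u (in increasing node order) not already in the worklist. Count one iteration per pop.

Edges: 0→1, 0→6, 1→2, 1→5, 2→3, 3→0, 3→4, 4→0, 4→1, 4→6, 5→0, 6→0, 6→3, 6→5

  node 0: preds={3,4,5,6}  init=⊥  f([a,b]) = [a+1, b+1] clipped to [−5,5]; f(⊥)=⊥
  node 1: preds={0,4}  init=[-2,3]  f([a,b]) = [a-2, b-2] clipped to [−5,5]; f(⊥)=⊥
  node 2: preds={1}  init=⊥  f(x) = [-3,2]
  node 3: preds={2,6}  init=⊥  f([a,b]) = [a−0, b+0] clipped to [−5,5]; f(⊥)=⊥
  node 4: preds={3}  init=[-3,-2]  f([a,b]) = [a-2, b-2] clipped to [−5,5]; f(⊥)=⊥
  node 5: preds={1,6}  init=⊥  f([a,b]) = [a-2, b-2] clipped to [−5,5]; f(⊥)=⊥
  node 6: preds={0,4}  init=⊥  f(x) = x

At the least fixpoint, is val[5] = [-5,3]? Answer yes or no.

Worklist (35 pops):
  #1 pop 0: in=[-3,-2] → [-2,-1] (was ⊥); enqueue []
  #2 pop 1: in=[-3,-1] → [-5,3] (was [-2,3]); enqueue []
  #3 pop 2: in=[-5,3] → [-3,2] (was ⊥); enqueue []
  #4 pop 3: in=[-3,2] → [-3,2] (was ⊥); enqueue [0]
  #5 pop 4: in=[-3,2] → [-5,0] (was [-3,-2]); enqueue [1]
  #6 pop 5: in=[-5,3] → [-5,1] (was ⊥); enqueue []
  #7 pop 6: in=[-5,0] → [-5,0] (was ⊥); enqueue [3,5]
  #8 pop 0: in=[-5,2] → [-4,3] (was [-2,-1]); enqueue [6]
  #9 pop 1: in=[-5,3] → [-5,3] (no change)
  #10 pop 3: in=[-5,2] → [-5,2] (was [-3,2]); enqueue [0,4]
  #11 pop 5: in=[-5,3] → [-5,1] (no change)
  #12 pop 6: in=[-5,3] → [-5,3] (was [-5,0]); enqueue [3,5]
  #13 pop 0: in=[-5,3] → [-4,4] (was [-4,3]); enqueue [1,6]
  #14 pop 4: in=[-5,2] → [-5,0] (no change)
  #15 pop 3: in=[-5,3] → [-5,3] (was [-5,2]); enqueue [0,4]
  #16 pop 5: in=[-5,3] → [-5,1] (no change)
  #17 pop 1: in=[-5,4] → [-5,3] (no change)
  #18 pop 6: in=[-5,4] → [-5,4] (was [-5,3]); enqueue [3,5]
  #19 pop 0: in=[-5,4] → [-4,5] (was [-4,4]); enqueue [1,6]
  #20 pop 4: in=[-5,3] → [-5,1] (was [-5,0]); enqueue [0]
  #21 pop 3: in=[-5,4] → [-5,4] (was [-5,3]); enqueue [4]
  #22 pop 5: in=[-5,4] → [-5,2] (was [-5,1]); enqueue []
  #23 pop 1: in=[-5,5] → [-5,3] (no change)
  #24 pop 6: in=[-5,5] → [-5,5] (was [-5,4]); enqueue [3,5]
  #25 pop 0: in=[-5,5] → [-4,5] (no change)
  #26 pop 4: in=[-5,4] → [-5,2] (was [-5,1]); enqueue [0,1,6]
  #27 pop 3: in=[-5,5] → [-5,5] (was [-5,4]); enqueue [4]
  #28 pop 5: in=[-5,5] → [-5,3] (was [-5,2]); enqueue []
  #29 pop 0: in=[-5,5] → [-4,5] (no change)
  #30 pop 1: in=[-5,5] → [-5,3] (no change)
  #31 pop 6: in=[-5,5] → [-5,5] (no change)
  #32 pop 4: in=[-5,5] → [-5,3] (was [-5,2]); enqueue [0,1,6]
  #33 pop 0: in=[-5,5] → [-4,5] (no change)
  #34 pop 1: in=[-5,5] → [-5,3] (no change)
  #35 pop 6: in=[-5,5] → [-5,5] (no change)

Fixpoint:
  val[0] = [-4,5]
  val[1] = [-5,3]
  val[2] = [-3,2]
  val[3] = [-5,5]
  val[4] = [-5,3]
  val[5] = [-5,3]
  val[6] = [-5,5]

yes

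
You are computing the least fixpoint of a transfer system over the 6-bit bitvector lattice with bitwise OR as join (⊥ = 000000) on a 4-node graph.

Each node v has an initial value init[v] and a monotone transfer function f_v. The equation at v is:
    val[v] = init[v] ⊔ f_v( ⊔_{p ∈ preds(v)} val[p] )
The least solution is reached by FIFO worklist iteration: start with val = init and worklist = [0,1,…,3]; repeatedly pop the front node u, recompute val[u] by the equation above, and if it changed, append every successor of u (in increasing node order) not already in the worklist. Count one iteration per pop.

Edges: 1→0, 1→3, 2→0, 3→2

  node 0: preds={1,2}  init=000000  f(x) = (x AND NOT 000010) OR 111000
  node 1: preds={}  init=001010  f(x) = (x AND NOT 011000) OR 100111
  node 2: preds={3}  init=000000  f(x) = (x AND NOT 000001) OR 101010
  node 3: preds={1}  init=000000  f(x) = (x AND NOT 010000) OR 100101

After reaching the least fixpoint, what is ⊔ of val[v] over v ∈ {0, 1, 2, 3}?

Iteration log — 7 steps:
  step 1. node 0  ⊔preds=001010  new=111000  old=000000  +wl: 
  step 2. node 1  ⊔preds=000000  new=101111  old=001010  +wl: 0
  step 3. node 2  ⊔preds=000000  new=101010  old=000000  +wl: 
  step 4. node 3  ⊔preds=101111  new=101111  old=000000  +wl: 2
  step 5. node 0  ⊔preds=101111  new=111101  old=111000  +wl: 
  step 6. node 2  ⊔preds=101111  new=101110  old=101010  +wl: 0
  step 7. node 0  ⊔preds=101111  new=111101  stable

Least fixpoint reached:
  node 0: 111101
  node 1: 101111
  node 2: 101110
  node 3: 101111

111111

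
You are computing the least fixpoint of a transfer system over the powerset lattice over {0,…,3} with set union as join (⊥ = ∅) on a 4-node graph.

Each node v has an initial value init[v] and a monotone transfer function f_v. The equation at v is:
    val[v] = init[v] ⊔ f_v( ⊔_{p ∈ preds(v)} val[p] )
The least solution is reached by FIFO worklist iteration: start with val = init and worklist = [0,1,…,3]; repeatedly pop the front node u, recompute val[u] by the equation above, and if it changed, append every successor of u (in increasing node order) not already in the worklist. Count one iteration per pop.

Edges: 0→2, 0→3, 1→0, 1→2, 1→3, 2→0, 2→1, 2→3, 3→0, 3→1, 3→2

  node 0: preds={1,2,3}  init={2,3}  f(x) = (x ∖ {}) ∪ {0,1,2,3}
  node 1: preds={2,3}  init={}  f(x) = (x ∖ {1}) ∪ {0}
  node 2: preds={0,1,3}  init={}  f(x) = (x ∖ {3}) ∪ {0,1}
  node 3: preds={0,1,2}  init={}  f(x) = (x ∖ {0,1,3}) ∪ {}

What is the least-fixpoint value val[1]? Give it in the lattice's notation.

{0,2}

Iteration log — 9 steps:
  step 1. node 0  ⊔preds={}  new={0,1,2,3}  old={2,3}  +wl: 
  step 2. node 1  ⊔preds={}  new={0}  old={}  +wl: 0
  step 3. node 2  ⊔preds={0,1,2,3}  new={0,1,2}  old={}  +wl: 1
  step 4. node 3  ⊔preds={0,1,2,3}  new={2}  old={}  +wl: 2
  step 5. node 0  ⊔preds={0,1,2}  new={0,1,2,3}  stable
  step 6. node 1  ⊔preds={0,1,2}  new={0,2}  old={0}  +wl: 0,3
  step 7. node 2  ⊔preds={0,1,2,3}  new={0,1,2}  stable
  step 8. node 0  ⊔preds={0,1,2}  new={0,1,2,3}  stable
  step 9. node 3  ⊔preds={0,1,2,3}  new={2}  stable

Least fixpoint reached:
  node 0: {0,1,2,3}
  node 1: {0,2}
  node 2: {0,1,2}
  node 3: {2}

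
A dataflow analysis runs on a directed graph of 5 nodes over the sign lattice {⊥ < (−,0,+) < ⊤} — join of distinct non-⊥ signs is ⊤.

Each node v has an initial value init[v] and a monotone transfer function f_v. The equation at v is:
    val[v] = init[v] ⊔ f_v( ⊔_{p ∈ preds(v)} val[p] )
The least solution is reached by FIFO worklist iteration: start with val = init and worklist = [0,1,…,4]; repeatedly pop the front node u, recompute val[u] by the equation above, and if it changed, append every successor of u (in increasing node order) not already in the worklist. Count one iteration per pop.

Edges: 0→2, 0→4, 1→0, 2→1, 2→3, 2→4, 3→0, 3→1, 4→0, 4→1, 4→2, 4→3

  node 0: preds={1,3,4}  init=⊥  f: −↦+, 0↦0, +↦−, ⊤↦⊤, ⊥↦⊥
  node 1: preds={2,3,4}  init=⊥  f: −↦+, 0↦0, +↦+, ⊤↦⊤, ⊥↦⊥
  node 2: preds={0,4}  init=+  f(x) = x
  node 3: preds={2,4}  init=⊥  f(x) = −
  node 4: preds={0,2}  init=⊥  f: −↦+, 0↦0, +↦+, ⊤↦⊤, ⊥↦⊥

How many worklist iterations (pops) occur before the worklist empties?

Trace (14 dequeues):
  [1] u=0 | in ⊥ | out ⊥ | ==
  [2] u=1 | in + | out + | prev ⊥ | push {0}
  [3] u=2 | in ⊥ | out + | ==
  [4] u=3 | in + | out − | prev ⊥ | push {1}
  [5] u=4 | in + | out + | prev ⊥ | push {2,3}
  [6] u=0 | in ⊤ | out ⊤ | prev ⊥ | push {4}
  [7] u=1 | in ⊤ | out ⊤ | prev + | push {0}
  [8] u=2 | in ⊤ | out ⊤ | prev + | push {1}
  [9] u=3 | in ⊤ | out − | ==
  [10] u=4 | in ⊤ | out ⊤ | prev + | push {2,3}
  [11] u=0 | in ⊤ | out ⊤ | ==
  [12] u=1 | in ⊤ | out ⊤ | ==
  [13] u=2 | in ⊤ | out ⊤ | ==
  [14] u=3 | in ⊤ | out − | ==

Converged values:
  [0] ⊤
  [1] ⊤
  [2] ⊤
  [3] −
  [4] ⊤

14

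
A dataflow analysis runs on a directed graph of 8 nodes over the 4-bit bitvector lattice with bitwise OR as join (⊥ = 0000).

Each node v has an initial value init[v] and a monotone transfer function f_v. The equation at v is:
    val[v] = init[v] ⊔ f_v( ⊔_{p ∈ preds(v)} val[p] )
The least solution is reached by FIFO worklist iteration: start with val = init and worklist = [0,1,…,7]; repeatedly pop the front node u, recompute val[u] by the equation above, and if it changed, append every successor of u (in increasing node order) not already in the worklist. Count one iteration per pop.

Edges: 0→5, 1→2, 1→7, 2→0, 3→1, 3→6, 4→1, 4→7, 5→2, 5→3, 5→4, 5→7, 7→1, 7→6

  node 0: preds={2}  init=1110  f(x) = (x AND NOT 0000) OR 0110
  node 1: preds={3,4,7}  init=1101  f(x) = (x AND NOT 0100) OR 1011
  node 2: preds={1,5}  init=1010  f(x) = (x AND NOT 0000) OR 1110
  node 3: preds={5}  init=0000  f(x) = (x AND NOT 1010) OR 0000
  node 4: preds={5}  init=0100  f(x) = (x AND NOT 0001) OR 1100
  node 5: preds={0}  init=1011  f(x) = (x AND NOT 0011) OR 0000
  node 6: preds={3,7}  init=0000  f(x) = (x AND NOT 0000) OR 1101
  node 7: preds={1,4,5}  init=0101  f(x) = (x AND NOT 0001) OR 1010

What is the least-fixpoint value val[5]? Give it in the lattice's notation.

Iteration log — 16 steps:
  step 1. node 0  ⊔preds=1010  new=1110  stable
  step 2. node 1  ⊔preds=0101  new=1111  old=1101  +wl: 
  step 3. node 2  ⊔preds=1111  new=1111  old=1010  +wl: 0
  step 4. node 3  ⊔preds=1011  new=0001  old=0000  +wl: 1
  step 5. node 4  ⊔preds=1011  new=1110  old=0100  +wl: 
  step 6. node 5  ⊔preds=1110  new=1111  old=1011  +wl: 2,3,4
  step 7. node 6  ⊔preds=0101  new=1101  old=0000  +wl: 
  step 8. node 7  ⊔preds=1111  new=1111  old=0101  +wl: 6
  step 9. node 0  ⊔preds=1111  new=1111  old=1110  +wl: 5
  step 10. node 1  ⊔preds=1111  new=1111  stable
  step 11. node 2  ⊔preds=1111  new=1111  stable
  step 12. node 3  ⊔preds=1111  new=0101  old=0001  +wl: 1
  step 13. node 4  ⊔preds=1111  new=1110  stable
  step 14. node 6  ⊔preds=1111  new=1111  old=1101  +wl: 
  step 15. node 5  ⊔preds=1111  new=1111  stable
  step 16. node 1  ⊔preds=1111  new=1111  stable

Least fixpoint reached:
  node 0: 1111
  node 1: 1111
  node 2: 1111
  node 3: 0101
  node 4: 1110
  node 5: 1111
  node 6: 1111
  node 7: 1111

1111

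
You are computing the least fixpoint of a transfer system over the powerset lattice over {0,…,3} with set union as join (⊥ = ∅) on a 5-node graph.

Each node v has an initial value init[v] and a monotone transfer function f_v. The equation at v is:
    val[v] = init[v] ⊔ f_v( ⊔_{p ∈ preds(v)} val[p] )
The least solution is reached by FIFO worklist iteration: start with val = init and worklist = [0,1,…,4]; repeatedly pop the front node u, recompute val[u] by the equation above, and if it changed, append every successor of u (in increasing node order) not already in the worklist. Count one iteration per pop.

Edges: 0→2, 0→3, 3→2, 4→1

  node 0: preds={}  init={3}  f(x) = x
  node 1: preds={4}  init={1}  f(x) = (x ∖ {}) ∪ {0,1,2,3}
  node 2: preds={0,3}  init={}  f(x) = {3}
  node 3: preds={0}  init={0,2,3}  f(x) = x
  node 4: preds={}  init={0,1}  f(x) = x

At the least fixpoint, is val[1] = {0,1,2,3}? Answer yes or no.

yes

Iteration log — 5 steps:
  step 1. node 0  ⊔preds={}  new={3}  stable
  step 2. node 1  ⊔preds={0,1}  new={0,1,2,3}  old={1}  +wl: 
  step 3. node 2  ⊔preds={0,2,3}  new={3}  old={}  +wl: 
  step 4. node 3  ⊔preds={3}  new={0,2,3}  stable
  step 5. node 4  ⊔preds={}  new={0,1}  stable

Least fixpoint reached:
  node 0: {3}
  node 1: {0,1,2,3}
  node 2: {3}
  node 3: {0,2,3}
  node 4: {0,1}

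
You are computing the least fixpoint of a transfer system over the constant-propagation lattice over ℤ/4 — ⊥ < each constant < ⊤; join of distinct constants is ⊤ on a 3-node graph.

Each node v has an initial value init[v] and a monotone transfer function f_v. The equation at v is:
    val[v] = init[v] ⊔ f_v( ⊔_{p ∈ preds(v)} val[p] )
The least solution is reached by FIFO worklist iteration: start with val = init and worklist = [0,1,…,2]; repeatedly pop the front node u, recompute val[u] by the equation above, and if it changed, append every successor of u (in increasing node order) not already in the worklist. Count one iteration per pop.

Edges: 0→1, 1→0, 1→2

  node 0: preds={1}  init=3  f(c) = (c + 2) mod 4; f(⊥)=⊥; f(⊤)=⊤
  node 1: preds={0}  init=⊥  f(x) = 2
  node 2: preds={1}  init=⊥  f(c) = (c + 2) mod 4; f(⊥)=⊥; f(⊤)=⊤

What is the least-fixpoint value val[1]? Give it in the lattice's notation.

2

Trace (5 dequeues):
  [1] u=0 | in ⊥ | out 3 | ==
  [2] u=1 | in 3 | out 2 | prev ⊥ | push {0}
  [3] u=2 | in 2 | out 0 | prev ⊥ | push {}
  [4] u=0 | in 2 | out ⊤ | prev 3 | push {1}
  [5] u=1 | in ⊤ | out 2 | ==

Converged values:
  [0] ⊤
  [1] 2
  [2] 0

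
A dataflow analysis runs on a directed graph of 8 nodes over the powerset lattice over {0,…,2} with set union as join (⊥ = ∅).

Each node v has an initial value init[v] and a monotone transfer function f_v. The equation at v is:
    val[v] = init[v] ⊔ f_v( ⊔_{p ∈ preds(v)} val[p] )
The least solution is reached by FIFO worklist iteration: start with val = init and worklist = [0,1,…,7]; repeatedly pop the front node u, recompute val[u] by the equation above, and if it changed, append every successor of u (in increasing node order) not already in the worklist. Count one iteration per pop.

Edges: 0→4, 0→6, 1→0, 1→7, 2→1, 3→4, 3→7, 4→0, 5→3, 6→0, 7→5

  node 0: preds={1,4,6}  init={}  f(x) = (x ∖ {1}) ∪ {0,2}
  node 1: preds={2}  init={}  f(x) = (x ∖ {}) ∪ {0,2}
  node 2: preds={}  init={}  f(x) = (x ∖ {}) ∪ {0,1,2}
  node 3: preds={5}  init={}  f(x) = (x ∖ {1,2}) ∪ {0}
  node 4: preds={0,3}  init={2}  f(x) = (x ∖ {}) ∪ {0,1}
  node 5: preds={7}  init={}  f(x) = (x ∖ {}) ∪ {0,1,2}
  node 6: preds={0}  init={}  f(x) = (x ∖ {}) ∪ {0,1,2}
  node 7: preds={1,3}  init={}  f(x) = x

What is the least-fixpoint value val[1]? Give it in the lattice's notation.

{0,1,2}

Iteration log — 15 steps:
  step 1. node 0  ⊔preds={2}  new={0,2}  old={}  +wl: 
  step 2. node 1  ⊔preds={}  new={0,2}  old={}  +wl: 0
  step 3. node 2  ⊔preds={}  new={0,1,2}  old={}  +wl: 1
  step 4. node 3  ⊔preds={}  new={0}  old={}  +wl: 
  step 5. node 4  ⊔preds={0,2}  new={0,1,2}  old={2}  +wl: 
  step 6. node 5  ⊔preds={}  new={0,1,2}  old={}  +wl: 3
  step 7. node 6  ⊔preds={0,2}  new={0,1,2}  old={}  +wl: 
  step 8. node 7  ⊔preds={0,2}  new={0,2}  old={}  +wl: 5
  step 9. node 0  ⊔preds={0,1,2}  new={0,2}  stable
  step 10. node 1  ⊔preds={0,1,2}  new={0,1,2}  old={0,2}  +wl: 0,7
  step 11. node 3  ⊔preds={0,1,2}  new={0}  stable
  step 12. node 5  ⊔preds={0,2}  new={0,1,2}  stable
  step 13. node 0  ⊔preds={0,1,2}  new={0,2}  stable
  step 14. node 7  ⊔preds={0,1,2}  new={0,1,2}  old={0,2}  +wl: 5
  step 15. node 5  ⊔preds={0,1,2}  new={0,1,2}  stable

Least fixpoint reached:
  node 0: {0,2}
  node 1: {0,1,2}
  node 2: {0,1,2}
  node 3: {0}
  node 4: {0,1,2}
  node 5: {0,1,2}
  node 6: {0,1,2}
  node 7: {0,1,2}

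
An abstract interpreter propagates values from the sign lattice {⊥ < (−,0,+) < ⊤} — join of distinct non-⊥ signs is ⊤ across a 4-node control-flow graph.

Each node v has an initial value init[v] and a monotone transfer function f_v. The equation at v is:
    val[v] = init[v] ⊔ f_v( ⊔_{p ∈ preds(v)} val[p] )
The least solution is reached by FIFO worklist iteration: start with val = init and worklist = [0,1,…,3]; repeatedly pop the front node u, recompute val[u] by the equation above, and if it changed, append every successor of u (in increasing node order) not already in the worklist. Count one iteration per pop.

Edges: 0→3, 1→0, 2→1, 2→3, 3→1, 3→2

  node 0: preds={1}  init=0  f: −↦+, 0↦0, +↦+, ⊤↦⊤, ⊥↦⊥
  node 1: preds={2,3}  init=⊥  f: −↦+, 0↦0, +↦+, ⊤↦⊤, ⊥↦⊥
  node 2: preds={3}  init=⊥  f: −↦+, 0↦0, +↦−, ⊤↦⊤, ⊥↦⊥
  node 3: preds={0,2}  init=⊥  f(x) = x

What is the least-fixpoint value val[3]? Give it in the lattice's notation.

Worklist (9 pops):
  #1 pop 0: in=⊥ → 0 (no change)
  #2 pop 1: in=⊥ → ⊥ (no change)
  #3 pop 2: in=⊥ → ⊥ (no change)
  #4 pop 3: in=0 → 0 (was ⊥); enqueue [1,2]
  #5 pop 1: in=0 → 0 (was ⊥); enqueue [0]
  #6 pop 2: in=0 → 0 (was ⊥); enqueue [1,3]
  #7 pop 0: in=0 → 0 (no change)
  #8 pop 1: in=0 → 0 (no change)
  #9 pop 3: in=0 → 0 (no change)

Fixpoint:
  val[0] = 0
  val[1] = 0
  val[2] = 0
  val[3] = 0

0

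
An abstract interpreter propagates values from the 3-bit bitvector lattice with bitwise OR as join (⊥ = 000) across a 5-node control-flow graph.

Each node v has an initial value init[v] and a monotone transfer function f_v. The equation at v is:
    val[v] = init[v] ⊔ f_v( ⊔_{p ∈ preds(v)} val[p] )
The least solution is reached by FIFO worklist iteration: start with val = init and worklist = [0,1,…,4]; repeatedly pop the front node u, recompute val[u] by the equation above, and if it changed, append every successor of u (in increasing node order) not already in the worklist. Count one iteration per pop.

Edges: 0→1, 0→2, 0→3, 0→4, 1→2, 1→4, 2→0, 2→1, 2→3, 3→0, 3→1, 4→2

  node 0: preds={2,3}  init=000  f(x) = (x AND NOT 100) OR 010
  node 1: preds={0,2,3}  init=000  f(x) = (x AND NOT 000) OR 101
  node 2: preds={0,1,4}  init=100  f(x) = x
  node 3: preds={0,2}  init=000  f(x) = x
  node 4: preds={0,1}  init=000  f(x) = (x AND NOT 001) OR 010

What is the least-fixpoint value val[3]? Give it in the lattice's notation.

111

Iteration log — 10 steps:
  step 1. node 0  ⊔preds=100  new=010  old=000  +wl: 
  step 2. node 1  ⊔preds=110  new=111  old=000  +wl: 
  step 3. node 2  ⊔preds=111  new=111  old=100  +wl: 0,1
  step 4. node 3  ⊔preds=111  new=111  old=000  +wl: 
  step 5. node 4  ⊔preds=111  new=110  old=000  +wl: 2
  step 6. node 0  ⊔preds=111  new=011  old=010  +wl: 3,4
  step 7. node 1  ⊔preds=111  new=111  stable
  step 8. node 2  ⊔preds=111  new=111  stable
  step 9. node 3  ⊔preds=111  new=111  stable
  step 10. node 4  ⊔preds=111  new=110  stable

Least fixpoint reached:
  node 0: 011
  node 1: 111
  node 2: 111
  node 3: 111
  node 4: 110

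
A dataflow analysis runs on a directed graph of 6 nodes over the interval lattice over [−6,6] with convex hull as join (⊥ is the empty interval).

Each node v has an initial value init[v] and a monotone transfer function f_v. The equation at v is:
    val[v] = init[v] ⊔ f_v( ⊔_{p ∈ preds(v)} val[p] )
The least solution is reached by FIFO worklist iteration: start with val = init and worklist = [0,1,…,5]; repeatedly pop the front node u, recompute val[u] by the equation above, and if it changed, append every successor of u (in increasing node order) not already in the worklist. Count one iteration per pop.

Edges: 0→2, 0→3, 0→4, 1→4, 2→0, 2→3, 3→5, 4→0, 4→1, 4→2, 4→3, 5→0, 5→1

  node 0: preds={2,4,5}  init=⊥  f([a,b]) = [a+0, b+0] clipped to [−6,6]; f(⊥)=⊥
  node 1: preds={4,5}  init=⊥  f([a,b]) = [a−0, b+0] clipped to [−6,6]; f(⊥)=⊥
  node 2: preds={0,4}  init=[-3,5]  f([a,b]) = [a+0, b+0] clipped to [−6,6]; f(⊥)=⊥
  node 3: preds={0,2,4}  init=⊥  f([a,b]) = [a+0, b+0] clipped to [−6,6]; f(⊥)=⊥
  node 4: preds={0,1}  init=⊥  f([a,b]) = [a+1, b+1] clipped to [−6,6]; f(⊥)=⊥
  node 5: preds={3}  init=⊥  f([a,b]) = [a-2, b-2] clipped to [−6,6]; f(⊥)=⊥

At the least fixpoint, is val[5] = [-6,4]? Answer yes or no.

yes

Trace (23 dequeues):
  [1] u=0 | in [-3,5] | out [-3,5] | prev ⊥ | push {}
  [2] u=1 | in ⊥ | out ⊥ | ==
  [3] u=2 | in [-3,5] | out [-3,5] | ==
  [4] u=3 | in [-3,5] | out [-3,5] | prev ⊥ | push {}
  [5] u=4 | in [-3,5] | out [-2,6] | prev ⊥ | push {0,1,2,3}
  [6] u=5 | in [-3,5] | out [-5,3] | prev ⊥ | push {}
  [7] u=0 | in [-5,6] | out [-5,6] | prev [-3,5] | push {4}
  [8] u=1 | in [-5,6] | out [-5,6] | prev ⊥ | push {}
  [9] u=2 | in [-5,6] | out [-5,6] | prev [-3,5] | push {0}
  [10] u=3 | in [-5,6] | out [-5,6] | prev [-3,5] | push {5}
  [11] u=4 | in [-5,6] | out [-4,6] | prev [-2,6] | push {1,2,3}
  [12] u=0 | in [-5,6] | out [-5,6] | ==
  [13] u=5 | in [-5,6] | out [-6,4] | prev [-5,3] | push {0}
  [14] u=1 | in [-6,6] | out [-6,6] | prev [-5,6] | push {4}
  [15] u=2 | in [-5,6] | out [-5,6] | ==
  [16] u=3 | in [-5,6] | out [-5,6] | ==
  [17] u=0 | in [-6,6] | out [-6,6] | prev [-5,6] | push {2,3}
  [18] u=4 | in [-6,6] | out [-5,6] | prev [-4,6] | push {0,1}
  [19] u=2 | in [-6,6] | out [-6,6] | prev [-5,6] | push {}
  [20] u=3 | in [-6,6] | out [-6,6] | prev [-5,6] | push {5}
  [21] u=0 | in [-6,6] | out [-6,6] | ==
  [22] u=1 | in [-6,6] | out [-6,6] | ==
  [23] u=5 | in [-6,6] | out [-6,4] | ==

Converged values:
  [0] [-6,6]
  [1] [-6,6]
  [2] [-6,6]
  [3] [-6,6]
  [4] [-5,6]
  [5] [-6,4]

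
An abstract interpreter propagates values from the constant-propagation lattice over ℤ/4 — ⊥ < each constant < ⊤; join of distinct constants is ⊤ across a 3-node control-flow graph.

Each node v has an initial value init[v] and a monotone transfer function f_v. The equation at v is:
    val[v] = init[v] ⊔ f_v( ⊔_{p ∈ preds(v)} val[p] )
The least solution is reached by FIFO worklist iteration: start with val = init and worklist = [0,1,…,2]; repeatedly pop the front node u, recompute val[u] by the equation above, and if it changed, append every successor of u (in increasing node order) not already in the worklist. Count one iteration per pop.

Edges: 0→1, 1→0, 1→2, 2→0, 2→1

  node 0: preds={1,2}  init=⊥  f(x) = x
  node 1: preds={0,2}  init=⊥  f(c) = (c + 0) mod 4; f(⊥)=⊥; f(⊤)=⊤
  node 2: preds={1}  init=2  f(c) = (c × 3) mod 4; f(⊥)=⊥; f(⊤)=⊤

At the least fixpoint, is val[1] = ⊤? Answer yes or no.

Iteration log — 4 steps:
  step 1. node 0  ⊔preds=2  new=2  old=⊥  +wl: 
  step 2. node 1  ⊔preds=2  new=2  old=⊥  +wl: 0
  step 3. node 2  ⊔preds=2  new=2  stable
  step 4. node 0  ⊔preds=2  new=2  stable

Least fixpoint reached:
  node 0: 2
  node 1: 2
  node 2: 2

no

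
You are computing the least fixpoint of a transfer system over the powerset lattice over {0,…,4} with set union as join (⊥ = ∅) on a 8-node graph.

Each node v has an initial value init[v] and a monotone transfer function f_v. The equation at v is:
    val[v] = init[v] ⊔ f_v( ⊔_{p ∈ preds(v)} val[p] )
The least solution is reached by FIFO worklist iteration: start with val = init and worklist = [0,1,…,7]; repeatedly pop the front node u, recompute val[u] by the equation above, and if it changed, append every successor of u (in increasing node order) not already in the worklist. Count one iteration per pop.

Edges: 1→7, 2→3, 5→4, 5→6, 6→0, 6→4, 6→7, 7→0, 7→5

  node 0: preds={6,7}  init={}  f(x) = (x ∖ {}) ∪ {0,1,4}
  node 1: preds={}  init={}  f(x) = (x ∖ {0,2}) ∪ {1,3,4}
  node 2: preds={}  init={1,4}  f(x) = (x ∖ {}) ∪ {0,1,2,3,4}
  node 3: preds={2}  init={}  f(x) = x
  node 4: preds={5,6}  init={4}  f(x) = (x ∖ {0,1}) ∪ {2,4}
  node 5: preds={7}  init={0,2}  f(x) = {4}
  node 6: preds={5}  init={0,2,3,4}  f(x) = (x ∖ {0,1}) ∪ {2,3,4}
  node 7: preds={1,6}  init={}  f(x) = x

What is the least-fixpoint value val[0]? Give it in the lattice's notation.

Worklist (11 pops):
  #1 pop 0: in={0,2,3,4} → {0,1,2,3,4} (was {}); enqueue []
  #2 pop 1: in={} → {1,3,4} (was {}); enqueue []
  #3 pop 2: in={} → {0,1,2,3,4} (was {1,4}); enqueue []
  #4 pop 3: in={0,1,2,3,4} → {0,1,2,3,4} (was {}); enqueue []
  #5 pop 4: in={0,2,3,4} → {2,3,4} (was {4}); enqueue []
  #6 pop 5: in={} → {0,2,4} (was {0,2}); enqueue [4]
  #7 pop 6: in={0,2,4} → {0,2,3,4} (no change)
  #8 pop 7: in={0,1,2,3,4} → {0,1,2,3,4} (was {}); enqueue [0,5]
  #9 pop 4: in={0,2,3,4} → {2,3,4} (no change)
  #10 pop 0: in={0,1,2,3,4} → {0,1,2,3,4} (no change)
  #11 pop 5: in={0,1,2,3,4} → {0,2,4} (no change)

Fixpoint:
  val[0] = {0,1,2,3,4}
  val[1] = {1,3,4}
  val[2] = {0,1,2,3,4}
  val[3] = {0,1,2,3,4}
  val[4] = {2,3,4}
  val[5] = {0,2,4}
  val[6] = {0,2,3,4}
  val[7] = {0,1,2,3,4}

{0,1,2,3,4}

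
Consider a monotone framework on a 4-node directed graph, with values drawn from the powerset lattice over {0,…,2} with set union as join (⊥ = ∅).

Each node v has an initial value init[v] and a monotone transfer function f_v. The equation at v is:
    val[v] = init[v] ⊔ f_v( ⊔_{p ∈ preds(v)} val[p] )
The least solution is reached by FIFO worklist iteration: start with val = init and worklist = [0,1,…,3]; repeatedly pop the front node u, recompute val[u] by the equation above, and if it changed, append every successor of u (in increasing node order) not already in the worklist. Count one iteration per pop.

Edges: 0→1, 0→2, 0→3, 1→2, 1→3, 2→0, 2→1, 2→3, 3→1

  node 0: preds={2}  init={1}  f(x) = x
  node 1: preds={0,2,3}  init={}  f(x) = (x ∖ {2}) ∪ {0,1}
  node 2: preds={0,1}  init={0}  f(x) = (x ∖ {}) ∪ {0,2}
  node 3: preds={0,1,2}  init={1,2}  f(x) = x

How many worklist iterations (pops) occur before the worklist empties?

Worklist (8 pops):
  #1 pop 0: in={0} → {0,1} (was {1}); enqueue []
  #2 pop 1: in={0,1,2} → {0,1} (was {}); enqueue []
  #3 pop 2: in={0,1} → {0,1,2} (was {0}); enqueue [0,1]
  #4 pop 3: in={0,1,2} → {0,1,2} (was {1,2}); enqueue []
  #5 pop 0: in={0,1,2} → {0,1,2} (was {0,1}); enqueue [2,3]
  #6 pop 1: in={0,1,2} → {0,1} (no change)
  #7 pop 2: in={0,1,2} → {0,1,2} (no change)
  #8 pop 3: in={0,1,2} → {0,1,2} (no change)

Fixpoint:
  val[0] = {0,1,2}
  val[1] = {0,1}
  val[2] = {0,1,2}
  val[3] = {0,1,2}

8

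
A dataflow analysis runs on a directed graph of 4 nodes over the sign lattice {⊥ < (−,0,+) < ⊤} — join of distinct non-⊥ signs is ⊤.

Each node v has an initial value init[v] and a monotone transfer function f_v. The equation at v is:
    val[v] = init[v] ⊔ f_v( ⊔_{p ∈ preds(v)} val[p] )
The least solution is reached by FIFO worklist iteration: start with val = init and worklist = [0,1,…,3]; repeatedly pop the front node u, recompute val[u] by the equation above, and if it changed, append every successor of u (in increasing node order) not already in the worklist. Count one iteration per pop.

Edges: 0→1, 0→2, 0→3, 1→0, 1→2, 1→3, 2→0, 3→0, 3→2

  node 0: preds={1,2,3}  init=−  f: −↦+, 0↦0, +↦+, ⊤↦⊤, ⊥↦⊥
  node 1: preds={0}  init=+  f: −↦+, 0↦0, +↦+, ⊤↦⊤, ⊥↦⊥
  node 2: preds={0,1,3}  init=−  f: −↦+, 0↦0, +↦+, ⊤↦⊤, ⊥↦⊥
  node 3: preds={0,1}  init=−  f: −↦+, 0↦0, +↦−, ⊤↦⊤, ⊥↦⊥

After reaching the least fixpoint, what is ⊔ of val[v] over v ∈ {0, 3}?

⊤

Worklist (6 pops):
  #1 pop 0: in=⊤ → ⊤ (was −); enqueue []
  #2 pop 1: in=⊤ → ⊤ (was +); enqueue [0]
  #3 pop 2: in=⊤ → ⊤ (was −); enqueue []
  #4 pop 3: in=⊤ → ⊤ (was −); enqueue [2]
  #5 pop 0: in=⊤ → ⊤ (no change)
  #6 pop 2: in=⊤ → ⊤ (no change)

Fixpoint:
  val[0] = ⊤
  val[1] = ⊤
  val[2] = ⊤
  val[3] = ⊤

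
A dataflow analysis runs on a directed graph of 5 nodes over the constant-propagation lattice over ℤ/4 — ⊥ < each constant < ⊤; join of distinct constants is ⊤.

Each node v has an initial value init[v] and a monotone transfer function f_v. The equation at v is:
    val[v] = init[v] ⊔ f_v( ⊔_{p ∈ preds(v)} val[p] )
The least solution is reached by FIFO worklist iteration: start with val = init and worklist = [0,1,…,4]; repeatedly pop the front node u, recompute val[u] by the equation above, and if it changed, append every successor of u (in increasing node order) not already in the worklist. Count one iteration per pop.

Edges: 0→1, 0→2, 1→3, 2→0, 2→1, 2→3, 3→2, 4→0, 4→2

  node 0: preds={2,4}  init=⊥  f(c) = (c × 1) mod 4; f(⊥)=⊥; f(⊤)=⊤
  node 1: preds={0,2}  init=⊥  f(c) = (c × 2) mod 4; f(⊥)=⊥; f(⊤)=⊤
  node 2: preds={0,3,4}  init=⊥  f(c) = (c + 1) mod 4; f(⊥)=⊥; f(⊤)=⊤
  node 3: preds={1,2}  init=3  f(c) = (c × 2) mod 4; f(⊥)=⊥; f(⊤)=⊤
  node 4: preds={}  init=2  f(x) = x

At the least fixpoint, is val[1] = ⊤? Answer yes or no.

yes

Iteration log — 9 steps:
  step 1. node 0  ⊔preds=2  new=2  old=⊥  +wl: 
  step 2. node 1  ⊔preds=2  new=0  old=⊥  +wl: 
  step 3. node 2  ⊔preds=⊤  new=⊤  old=⊥  +wl: 0,1
  step 4. node 3  ⊔preds=⊤  new=⊤  old=3  +wl: 2
  step 5. node 4  ⊔preds=⊥  new=2  stable
  step 6. node 0  ⊔preds=⊤  new=⊤  old=2  +wl: 
  step 7. node 1  ⊔preds=⊤  new=⊤  old=0  +wl: 3
  step 8. node 2  ⊔preds=⊤  new=⊤  stable
  step 9. node 3  ⊔preds=⊤  new=⊤  stable

Least fixpoint reached:
  node 0: ⊤
  node 1: ⊤
  node 2: ⊤
  node 3: ⊤
  node 4: 2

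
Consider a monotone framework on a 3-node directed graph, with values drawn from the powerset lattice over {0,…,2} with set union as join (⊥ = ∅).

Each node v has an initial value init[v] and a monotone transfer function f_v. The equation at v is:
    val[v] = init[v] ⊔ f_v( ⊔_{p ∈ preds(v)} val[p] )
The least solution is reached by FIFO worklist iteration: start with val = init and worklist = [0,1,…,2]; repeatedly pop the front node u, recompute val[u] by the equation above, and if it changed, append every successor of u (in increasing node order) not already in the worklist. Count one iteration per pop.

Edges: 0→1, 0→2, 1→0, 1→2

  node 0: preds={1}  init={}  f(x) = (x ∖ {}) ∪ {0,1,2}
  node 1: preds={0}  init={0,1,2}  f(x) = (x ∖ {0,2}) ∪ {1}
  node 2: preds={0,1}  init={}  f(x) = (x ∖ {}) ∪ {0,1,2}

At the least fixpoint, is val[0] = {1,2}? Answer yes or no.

no

Trace (3 dequeues):
  [1] u=0 | in {0,1,2} | out {0,1,2} | prev {} | push {}
  [2] u=1 | in {0,1,2} | out {0,1,2} | ==
  [3] u=2 | in {0,1,2} | out {0,1,2} | prev {} | push {}

Converged values:
  [0] {0,1,2}
  [1] {0,1,2}
  [2] {0,1,2}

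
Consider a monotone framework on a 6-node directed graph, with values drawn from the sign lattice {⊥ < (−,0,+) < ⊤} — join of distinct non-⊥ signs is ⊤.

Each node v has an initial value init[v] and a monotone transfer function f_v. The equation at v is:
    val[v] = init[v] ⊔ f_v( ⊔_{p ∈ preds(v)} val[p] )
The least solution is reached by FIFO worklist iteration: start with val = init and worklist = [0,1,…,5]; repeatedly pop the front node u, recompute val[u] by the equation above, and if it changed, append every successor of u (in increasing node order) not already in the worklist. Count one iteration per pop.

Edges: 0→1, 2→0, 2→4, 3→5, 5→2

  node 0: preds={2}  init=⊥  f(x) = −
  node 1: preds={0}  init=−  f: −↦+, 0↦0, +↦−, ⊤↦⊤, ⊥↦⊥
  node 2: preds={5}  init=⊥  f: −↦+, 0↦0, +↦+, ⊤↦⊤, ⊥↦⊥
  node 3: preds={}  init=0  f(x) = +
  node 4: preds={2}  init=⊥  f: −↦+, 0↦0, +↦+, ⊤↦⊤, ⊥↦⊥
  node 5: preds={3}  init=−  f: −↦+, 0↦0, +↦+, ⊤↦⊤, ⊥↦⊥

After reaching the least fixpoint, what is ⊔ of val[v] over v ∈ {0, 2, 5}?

⊤

Iteration log — 10 steps:
  step 1. node 0  ⊔preds=⊥  new=−  old=⊥  +wl: 
  step 2. node 1  ⊔preds=−  new=⊤  old=−  +wl: 
  step 3. node 2  ⊔preds=−  new=+  old=⊥  +wl: 0
  step 4. node 3  ⊔preds=⊥  new=⊤  old=0  +wl: 
  step 5. node 4  ⊔preds=+  new=+  old=⊥  +wl: 
  step 6. node 5  ⊔preds=⊤  new=⊤  old=−  +wl: 2
  step 7. node 0  ⊔preds=+  new=−  stable
  step 8. node 2  ⊔preds=⊤  new=⊤  old=+  +wl: 0,4
  step 9. node 0  ⊔preds=⊤  new=−  stable
  step 10. node 4  ⊔preds=⊤  new=⊤  old=+  +wl: 

Least fixpoint reached:
  node 0: −
  node 1: ⊤
  node 2: ⊤
  node 3: ⊤
  node 4: ⊤
  node 5: ⊤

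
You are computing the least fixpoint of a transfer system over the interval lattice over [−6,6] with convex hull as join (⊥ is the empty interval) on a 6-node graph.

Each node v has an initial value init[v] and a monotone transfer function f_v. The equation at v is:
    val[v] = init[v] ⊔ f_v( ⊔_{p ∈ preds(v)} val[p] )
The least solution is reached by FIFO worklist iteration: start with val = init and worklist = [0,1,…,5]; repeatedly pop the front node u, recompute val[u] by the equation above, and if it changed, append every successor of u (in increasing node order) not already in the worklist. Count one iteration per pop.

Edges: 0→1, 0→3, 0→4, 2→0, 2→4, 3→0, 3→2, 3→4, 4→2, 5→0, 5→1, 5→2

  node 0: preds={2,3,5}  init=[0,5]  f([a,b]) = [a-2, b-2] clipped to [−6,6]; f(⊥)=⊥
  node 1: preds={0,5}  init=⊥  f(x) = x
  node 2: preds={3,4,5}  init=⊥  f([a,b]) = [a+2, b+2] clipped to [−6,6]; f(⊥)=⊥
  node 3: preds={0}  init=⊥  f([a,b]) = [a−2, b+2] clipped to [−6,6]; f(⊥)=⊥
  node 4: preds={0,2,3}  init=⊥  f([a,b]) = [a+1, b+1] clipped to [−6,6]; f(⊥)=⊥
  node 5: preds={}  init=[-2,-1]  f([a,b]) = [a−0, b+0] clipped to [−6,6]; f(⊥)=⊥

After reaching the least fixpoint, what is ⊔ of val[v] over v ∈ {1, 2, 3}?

Worklist (12 pops):
  #1 pop 0: in=[-2,-1] → [-4,5] (was [0,5]); enqueue []
  #2 pop 1: in=[-4,5] → [-4,5] (was ⊥); enqueue []
  #3 pop 2: in=[-2,-1] → [0,1] (was ⊥); enqueue [0]
  #4 pop 3: in=[-4,5] → [-6,6] (was ⊥); enqueue [2]
  #5 pop 4: in=[-6,6] → [-5,6] (was ⊥); enqueue []
  #6 pop 5: in=⊥ → [-2,-1] (no change)
  #7 pop 0: in=[-6,6] → [-6,5] (was [-4,5]); enqueue [1,3,4]
  #8 pop 2: in=[-6,6] → [-4,6] (was [0,1]); enqueue [0]
  #9 pop 1: in=[-6,5] → [-6,5] (was [-4,5]); enqueue []
  #10 pop 3: in=[-6,5] → [-6,6] (no change)
  #11 pop 4: in=[-6,6] → [-5,6] (no change)
  #12 pop 0: in=[-6,6] → [-6,5] (no change)

Fixpoint:
  val[0] = [-6,5]
  val[1] = [-6,5]
  val[2] = [-4,6]
  val[3] = [-6,6]
  val[4] = [-5,6]
  val[5] = [-2,-1]

[-6,6]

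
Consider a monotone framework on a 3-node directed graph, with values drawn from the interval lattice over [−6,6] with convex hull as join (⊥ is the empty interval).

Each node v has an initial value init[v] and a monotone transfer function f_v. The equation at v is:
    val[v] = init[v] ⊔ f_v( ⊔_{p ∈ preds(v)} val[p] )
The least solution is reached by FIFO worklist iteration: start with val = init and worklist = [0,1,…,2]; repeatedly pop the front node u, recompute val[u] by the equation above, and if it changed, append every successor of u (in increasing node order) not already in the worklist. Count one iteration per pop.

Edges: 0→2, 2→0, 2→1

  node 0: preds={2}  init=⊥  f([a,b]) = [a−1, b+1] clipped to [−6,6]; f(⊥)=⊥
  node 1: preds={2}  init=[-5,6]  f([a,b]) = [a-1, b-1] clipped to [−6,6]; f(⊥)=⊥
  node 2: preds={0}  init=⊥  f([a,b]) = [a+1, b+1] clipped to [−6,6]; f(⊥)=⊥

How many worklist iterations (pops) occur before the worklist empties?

Worklist (3 pops):
  #1 pop 0: in=⊥ → ⊥ (no change)
  #2 pop 1: in=⊥ → [-5,6] (no change)
  #3 pop 2: in=⊥ → ⊥ (no change)

Fixpoint:
  val[0] = ⊥
  val[1] = [-5,6]
  val[2] = ⊥

3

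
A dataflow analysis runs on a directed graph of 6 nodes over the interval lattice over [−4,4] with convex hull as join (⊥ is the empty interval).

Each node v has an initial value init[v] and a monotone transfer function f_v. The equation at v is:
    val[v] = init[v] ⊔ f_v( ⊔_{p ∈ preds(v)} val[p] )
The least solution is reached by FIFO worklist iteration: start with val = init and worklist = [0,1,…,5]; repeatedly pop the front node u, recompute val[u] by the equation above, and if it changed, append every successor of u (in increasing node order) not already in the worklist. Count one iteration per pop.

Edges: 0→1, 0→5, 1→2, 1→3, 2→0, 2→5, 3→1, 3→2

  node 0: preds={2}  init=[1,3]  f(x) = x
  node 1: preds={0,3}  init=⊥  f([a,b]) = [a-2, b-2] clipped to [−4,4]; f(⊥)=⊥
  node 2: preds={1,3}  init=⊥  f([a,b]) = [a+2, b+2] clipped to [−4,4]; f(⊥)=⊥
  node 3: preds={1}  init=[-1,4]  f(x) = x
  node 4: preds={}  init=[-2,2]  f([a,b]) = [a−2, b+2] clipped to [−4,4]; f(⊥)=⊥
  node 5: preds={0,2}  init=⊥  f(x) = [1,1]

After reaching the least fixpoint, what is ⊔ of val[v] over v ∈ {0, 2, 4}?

[-2,4]

Worklist (15 pops):
  #1 pop 0: in=⊥ → [1,3] (no change)
  #2 pop 1: in=[-1,4] → [-3,2] (was ⊥); enqueue []
  #3 pop 2: in=[-3,4] → [-1,4] (was ⊥); enqueue [0]
  #4 pop 3: in=[-3,2] → [-3,4] (was [-1,4]); enqueue [1,2]
  #5 pop 4: in=⊥ → [-2,2] (no change)
  #6 pop 5: in=[-1,4] → [1,1] (was ⊥); enqueue []
  #7 pop 0: in=[-1,4] → [-1,4] (was [1,3]); enqueue [5]
  #8 pop 1: in=[-3,4] → [-4,2] (was [-3,2]); enqueue [3]
  #9 pop 2: in=[-4,4] → [-2,4] (was [-1,4]); enqueue [0]
  #10 pop 5: in=[-2,4] → [1,1] (no change)
  #11 pop 3: in=[-4,2] → [-4,4] (was [-3,4]); enqueue [1,2]
  #12 pop 0: in=[-2,4] → [-2,4] (was [-1,4]); enqueue [5]
  #13 pop 1: in=[-4,4] → [-4,2] (no change)
  #14 pop 2: in=[-4,4] → [-2,4] (no change)
  #15 pop 5: in=[-2,4] → [1,1] (no change)

Fixpoint:
  val[0] = [-2,4]
  val[1] = [-4,2]
  val[2] = [-2,4]
  val[3] = [-4,4]
  val[4] = [-2,2]
  val[5] = [1,1]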